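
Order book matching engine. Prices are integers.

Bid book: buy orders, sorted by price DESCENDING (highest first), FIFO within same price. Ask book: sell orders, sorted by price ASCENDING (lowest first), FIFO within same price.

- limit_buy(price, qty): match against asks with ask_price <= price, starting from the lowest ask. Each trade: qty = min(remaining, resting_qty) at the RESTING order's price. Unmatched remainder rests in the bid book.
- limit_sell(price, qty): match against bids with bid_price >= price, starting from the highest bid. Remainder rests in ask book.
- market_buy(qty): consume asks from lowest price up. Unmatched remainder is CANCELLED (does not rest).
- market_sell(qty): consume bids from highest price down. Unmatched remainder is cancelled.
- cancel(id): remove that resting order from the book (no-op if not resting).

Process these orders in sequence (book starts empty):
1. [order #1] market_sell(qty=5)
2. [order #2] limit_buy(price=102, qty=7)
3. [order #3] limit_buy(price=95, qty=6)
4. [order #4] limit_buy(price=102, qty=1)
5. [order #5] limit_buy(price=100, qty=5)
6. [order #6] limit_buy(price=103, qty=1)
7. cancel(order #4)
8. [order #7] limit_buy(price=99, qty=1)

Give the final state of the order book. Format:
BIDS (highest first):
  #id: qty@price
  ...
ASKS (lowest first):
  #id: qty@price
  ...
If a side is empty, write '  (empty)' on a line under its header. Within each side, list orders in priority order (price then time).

After op 1 [order #1] market_sell(qty=5): fills=none; bids=[-] asks=[-]
After op 2 [order #2] limit_buy(price=102, qty=7): fills=none; bids=[#2:7@102] asks=[-]
After op 3 [order #3] limit_buy(price=95, qty=6): fills=none; bids=[#2:7@102 #3:6@95] asks=[-]
After op 4 [order #4] limit_buy(price=102, qty=1): fills=none; bids=[#2:7@102 #4:1@102 #3:6@95] asks=[-]
After op 5 [order #5] limit_buy(price=100, qty=5): fills=none; bids=[#2:7@102 #4:1@102 #5:5@100 #3:6@95] asks=[-]
After op 6 [order #6] limit_buy(price=103, qty=1): fills=none; bids=[#6:1@103 #2:7@102 #4:1@102 #5:5@100 #3:6@95] asks=[-]
After op 7 cancel(order #4): fills=none; bids=[#6:1@103 #2:7@102 #5:5@100 #3:6@95] asks=[-]
After op 8 [order #7] limit_buy(price=99, qty=1): fills=none; bids=[#6:1@103 #2:7@102 #5:5@100 #7:1@99 #3:6@95] asks=[-]

Answer: BIDS (highest first):
  #6: 1@103
  #2: 7@102
  #5: 5@100
  #7: 1@99
  #3: 6@95
ASKS (lowest first):
  (empty)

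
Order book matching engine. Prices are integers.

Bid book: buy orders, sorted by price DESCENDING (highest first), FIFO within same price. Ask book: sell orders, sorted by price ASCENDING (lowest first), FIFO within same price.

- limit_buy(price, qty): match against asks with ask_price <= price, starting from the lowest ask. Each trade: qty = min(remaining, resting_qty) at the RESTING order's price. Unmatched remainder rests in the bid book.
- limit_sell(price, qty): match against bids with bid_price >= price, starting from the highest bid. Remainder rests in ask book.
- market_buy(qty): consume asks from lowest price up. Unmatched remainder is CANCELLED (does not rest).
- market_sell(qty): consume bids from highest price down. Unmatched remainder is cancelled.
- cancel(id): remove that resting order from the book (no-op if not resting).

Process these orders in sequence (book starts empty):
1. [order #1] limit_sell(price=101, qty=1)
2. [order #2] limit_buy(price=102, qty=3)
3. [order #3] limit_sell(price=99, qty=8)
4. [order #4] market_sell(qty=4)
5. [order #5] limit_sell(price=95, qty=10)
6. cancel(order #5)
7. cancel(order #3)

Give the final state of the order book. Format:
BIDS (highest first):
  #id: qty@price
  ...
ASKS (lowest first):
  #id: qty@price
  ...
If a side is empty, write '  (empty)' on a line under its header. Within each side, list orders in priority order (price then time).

After op 1 [order #1] limit_sell(price=101, qty=1): fills=none; bids=[-] asks=[#1:1@101]
After op 2 [order #2] limit_buy(price=102, qty=3): fills=#2x#1:1@101; bids=[#2:2@102] asks=[-]
After op 3 [order #3] limit_sell(price=99, qty=8): fills=#2x#3:2@102; bids=[-] asks=[#3:6@99]
After op 4 [order #4] market_sell(qty=4): fills=none; bids=[-] asks=[#3:6@99]
After op 5 [order #5] limit_sell(price=95, qty=10): fills=none; bids=[-] asks=[#5:10@95 #3:6@99]
After op 6 cancel(order #5): fills=none; bids=[-] asks=[#3:6@99]
After op 7 cancel(order #3): fills=none; bids=[-] asks=[-]

Answer: BIDS (highest first):
  (empty)
ASKS (lowest first):
  (empty)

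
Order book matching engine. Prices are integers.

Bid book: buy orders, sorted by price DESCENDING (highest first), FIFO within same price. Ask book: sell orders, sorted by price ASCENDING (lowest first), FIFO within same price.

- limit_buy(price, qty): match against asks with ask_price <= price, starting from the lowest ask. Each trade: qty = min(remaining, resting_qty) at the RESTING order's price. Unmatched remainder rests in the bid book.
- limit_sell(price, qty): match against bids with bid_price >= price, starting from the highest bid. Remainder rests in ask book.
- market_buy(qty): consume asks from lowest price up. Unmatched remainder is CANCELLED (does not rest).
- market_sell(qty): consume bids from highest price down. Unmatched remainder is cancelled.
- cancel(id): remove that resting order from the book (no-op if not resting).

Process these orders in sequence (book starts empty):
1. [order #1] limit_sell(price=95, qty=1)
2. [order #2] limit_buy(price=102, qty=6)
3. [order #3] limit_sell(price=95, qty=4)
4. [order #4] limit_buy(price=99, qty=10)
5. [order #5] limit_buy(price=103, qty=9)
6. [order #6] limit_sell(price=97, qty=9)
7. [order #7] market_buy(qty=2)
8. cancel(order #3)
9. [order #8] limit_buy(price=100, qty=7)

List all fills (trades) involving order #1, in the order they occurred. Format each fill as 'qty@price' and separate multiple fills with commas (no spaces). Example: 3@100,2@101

After op 1 [order #1] limit_sell(price=95, qty=1): fills=none; bids=[-] asks=[#1:1@95]
After op 2 [order #2] limit_buy(price=102, qty=6): fills=#2x#1:1@95; bids=[#2:5@102] asks=[-]
After op 3 [order #3] limit_sell(price=95, qty=4): fills=#2x#3:4@102; bids=[#2:1@102] asks=[-]
After op 4 [order #4] limit_buy(price=99, qty=10): fills=none; bids=[#2:1@102 #4:10@99] asks=[-]
After op 5 [order #5] limit_buy(price=103, qty=9): fills=none; bids=[#5:9@103 #2:1@102 #4:10@99] asks=[-]
After op 6 [order #6] limit_sell(price=97, qty=9): fills=#5x#6:9@103; bids=[#2:1@102 #4:10@99] asks=[-]
After op 7 [order #7] market_buy(qty=2): fills=none; bids=[#2:1@102 #4:10@99] asks=[-]
After op 8 cancel(order #3): fills=none; bids=[#2:1@102 #4:10@99] asks=[-]
After op 9 [order #8] limit_buy(price=100, qty=7): fills=none; bids=[#2:1@102 #8:7@100 #4:10@99] asks=[-]

Answer: 1@95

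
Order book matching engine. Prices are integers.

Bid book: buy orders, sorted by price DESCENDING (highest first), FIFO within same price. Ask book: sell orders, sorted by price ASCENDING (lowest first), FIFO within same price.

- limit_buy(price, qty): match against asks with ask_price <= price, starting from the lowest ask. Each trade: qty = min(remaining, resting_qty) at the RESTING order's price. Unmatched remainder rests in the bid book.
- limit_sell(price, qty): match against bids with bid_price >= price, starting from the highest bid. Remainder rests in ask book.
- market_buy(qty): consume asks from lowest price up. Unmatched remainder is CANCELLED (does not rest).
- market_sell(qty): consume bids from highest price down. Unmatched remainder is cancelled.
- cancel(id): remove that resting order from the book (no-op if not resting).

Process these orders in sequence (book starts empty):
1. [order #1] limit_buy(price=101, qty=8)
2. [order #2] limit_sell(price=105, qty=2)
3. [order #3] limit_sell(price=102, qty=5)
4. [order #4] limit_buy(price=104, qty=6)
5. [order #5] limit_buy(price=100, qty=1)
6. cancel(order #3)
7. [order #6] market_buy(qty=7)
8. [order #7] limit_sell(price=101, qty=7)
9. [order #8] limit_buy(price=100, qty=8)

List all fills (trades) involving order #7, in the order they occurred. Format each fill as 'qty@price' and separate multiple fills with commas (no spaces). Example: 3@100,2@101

After op 1 [order #1] limit_buy(price=101, qty=8): fills=none; bids=[#1:8@101] asks=[-]
After op 2 [order #2] limit_sell(price=105, qty=2): fills=none; bids=[#1:8@101] asks=[#2:2@105]
After op 3 [order #3] limit_sell(price=102, qty=5): fills=none; bids=[#1:8@101] asks=[#3:5@102 #2:2@105]
After op 4 [order #4] limit_buy(price=104, qty=6): fills=#4x#3:5@102; bids=[#4:1@104 #1:8@101] asks=[#2:2@105]
After op 5 [order #5] limit_buy(price=100, qty=1): fills=none; bids=[#4:1@104 #1:8@101 #5:1@100] asks=[#2:2@105]
After op 6 cancel(order #3): fills=none; bids=[#4:1@104 #1:8@101 #5:1@100] asks=[#2:2@105]
After op 7 [order #6] market_buy(qty=7): fills=#6x#2:2@105; bids=[#4:1@104 #1:8@101 #5:1@100] asks=[-]
After op 8 [order #7] limit_sell(price=101, qty=7): fills=#4x#7:1@104 #1x#7:6@101; bids=[#1:2@101 #5:1@100] asks=[-]
After op 9 [order #8] limit_buy(price=100, qty=8): fills=none; bids=[#1:2@101 #5:1@100 #8:8@100] asks=[-]

Answer: 1@104,6@101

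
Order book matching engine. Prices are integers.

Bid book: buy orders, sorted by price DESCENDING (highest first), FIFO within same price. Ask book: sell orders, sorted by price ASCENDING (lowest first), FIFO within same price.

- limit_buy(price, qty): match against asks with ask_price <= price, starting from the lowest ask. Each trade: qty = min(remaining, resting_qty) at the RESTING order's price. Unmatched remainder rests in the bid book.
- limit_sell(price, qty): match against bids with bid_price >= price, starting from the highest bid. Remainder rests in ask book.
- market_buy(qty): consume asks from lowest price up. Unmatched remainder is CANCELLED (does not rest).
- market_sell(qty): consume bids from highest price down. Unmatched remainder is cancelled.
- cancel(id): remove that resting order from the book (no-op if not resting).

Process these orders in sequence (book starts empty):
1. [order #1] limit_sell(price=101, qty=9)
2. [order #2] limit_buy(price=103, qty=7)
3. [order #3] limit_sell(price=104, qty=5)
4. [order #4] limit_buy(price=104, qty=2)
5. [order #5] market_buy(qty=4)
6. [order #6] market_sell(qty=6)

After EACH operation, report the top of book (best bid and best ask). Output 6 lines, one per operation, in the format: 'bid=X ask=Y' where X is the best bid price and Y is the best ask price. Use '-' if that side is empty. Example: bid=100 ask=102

After op 1 [order #1] limit_sell(price=101, qty=9): fills=none; bids=[-] asks=[#1:9@101]
After op 2 [order #2] limit_buy(price=103, qty=7): fills=#2x#1:7@101; bids=[-] asks=[#1:2@101]
After op 3 [order #3] limit_sell(price=104, qty=5): fills=none; bids=[-] asks=[#1:2@101 #3:5@104]
After op 4 [order #4] limit_buy(price=104, qty=2): fills=#4x#1:2@101; bids=[-] asks=[#3:5@104]
After op 5 [order #5] market_buy(qty=4): fills=#5x#3:4@104; bids=[-] asks=[#3:1@104]
After op 6 [order #6] market_sell(qty=6): fills=none; bids=[-] asks=[#3:1@104]

Answer: bid=- ask=101
bid=- ask=101
bid=- ask=101
bid=- ask=104
bid=- ask=104
bid=- ask=104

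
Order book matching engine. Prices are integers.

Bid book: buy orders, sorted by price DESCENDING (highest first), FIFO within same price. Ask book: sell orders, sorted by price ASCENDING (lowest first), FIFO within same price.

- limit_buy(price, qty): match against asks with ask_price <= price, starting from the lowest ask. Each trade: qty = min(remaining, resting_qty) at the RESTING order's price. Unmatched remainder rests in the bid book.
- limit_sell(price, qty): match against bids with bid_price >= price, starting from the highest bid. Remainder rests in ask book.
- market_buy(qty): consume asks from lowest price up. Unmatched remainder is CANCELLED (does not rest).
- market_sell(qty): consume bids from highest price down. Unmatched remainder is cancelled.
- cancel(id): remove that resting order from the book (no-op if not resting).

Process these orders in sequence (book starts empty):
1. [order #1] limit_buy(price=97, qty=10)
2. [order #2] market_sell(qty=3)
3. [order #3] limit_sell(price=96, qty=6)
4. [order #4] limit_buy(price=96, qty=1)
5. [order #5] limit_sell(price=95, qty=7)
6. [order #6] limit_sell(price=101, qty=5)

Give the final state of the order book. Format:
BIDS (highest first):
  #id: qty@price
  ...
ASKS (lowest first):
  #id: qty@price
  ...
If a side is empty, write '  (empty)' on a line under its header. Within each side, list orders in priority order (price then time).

Answer: BIDS (highest first):
  (empty)
ASKS (lowest first):
  #5: 5@95
  #6: 5@101

Derivation:
After op 1 [order #1] limit_buy(price=97, qty=10): fills=none; bids=[#1:10@97] asks=[-]
After op 2 [order #2] market_sell(qty=3): fills=#1x#2:3@97; bids=[#1:7@97] asks=[-]
After op 3 [order #3] limit_sell(price=96, qty=6): fills=#1x#3:6@97; bids=[#1:1@97] asks=[-]
After op 4 [order #4] limit_buy(price=96, qty=1): fills=none; bids=[#1:1@97 #4:1@96] asks=[-]
After op 5 [order #5] limit_sell(price=95, qty=7): fills=#1x#5:1@97 #4x#5:1@96; bids=[-] asks=[#5:5@95]
After op 6 [order #6] limit_sell(price=101, qty=5): fills=none; bids=[-] asks=[#5:5@95 #6:5@101]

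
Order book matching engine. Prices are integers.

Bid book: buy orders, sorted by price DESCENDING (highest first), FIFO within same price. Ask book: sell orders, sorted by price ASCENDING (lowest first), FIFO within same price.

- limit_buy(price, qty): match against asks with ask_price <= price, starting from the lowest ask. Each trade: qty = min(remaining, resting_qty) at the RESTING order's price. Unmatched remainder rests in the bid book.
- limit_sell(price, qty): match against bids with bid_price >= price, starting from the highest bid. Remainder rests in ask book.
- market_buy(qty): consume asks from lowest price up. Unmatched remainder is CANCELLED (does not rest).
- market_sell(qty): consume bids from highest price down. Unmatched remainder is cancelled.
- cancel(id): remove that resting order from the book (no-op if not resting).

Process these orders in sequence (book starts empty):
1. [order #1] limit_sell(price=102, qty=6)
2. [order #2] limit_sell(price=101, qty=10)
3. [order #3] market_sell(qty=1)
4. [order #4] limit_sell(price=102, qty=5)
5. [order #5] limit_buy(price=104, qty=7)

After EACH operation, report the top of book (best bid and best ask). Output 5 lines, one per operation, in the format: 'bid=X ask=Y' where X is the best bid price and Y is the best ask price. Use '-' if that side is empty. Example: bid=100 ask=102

After op 1 [order #1] limit_sell(price=102, qty=6): fills=none; bids=[-] asks=[#1:6@102]
After op 2 [order #2] limit_sell(price=101, qty=10): fills=none; bids=[-] asks=[#2:10@101 #1:6@102]
After op 3 [order #3] market_sell(qty=1): fills=none; bids=[-] asks=[#2:10@101 #1:6@102]
After op 4 [order #4] limit_sell(price=102, qty=5): fills=none; bids=[-] asks=[#2:10@101 #1:6@102 #4:5@102]
After op 5 [order #5] limit_buy(price=104, qty=7): fills=#5x#2:7@101; bids=[-] asks=[#2:3@101 #1:6@102 #4:5@102]

Answer: bid=- ask=102
bid=- ask=101
bid=- ask=101
bid=- ask=101
bid=- ask=101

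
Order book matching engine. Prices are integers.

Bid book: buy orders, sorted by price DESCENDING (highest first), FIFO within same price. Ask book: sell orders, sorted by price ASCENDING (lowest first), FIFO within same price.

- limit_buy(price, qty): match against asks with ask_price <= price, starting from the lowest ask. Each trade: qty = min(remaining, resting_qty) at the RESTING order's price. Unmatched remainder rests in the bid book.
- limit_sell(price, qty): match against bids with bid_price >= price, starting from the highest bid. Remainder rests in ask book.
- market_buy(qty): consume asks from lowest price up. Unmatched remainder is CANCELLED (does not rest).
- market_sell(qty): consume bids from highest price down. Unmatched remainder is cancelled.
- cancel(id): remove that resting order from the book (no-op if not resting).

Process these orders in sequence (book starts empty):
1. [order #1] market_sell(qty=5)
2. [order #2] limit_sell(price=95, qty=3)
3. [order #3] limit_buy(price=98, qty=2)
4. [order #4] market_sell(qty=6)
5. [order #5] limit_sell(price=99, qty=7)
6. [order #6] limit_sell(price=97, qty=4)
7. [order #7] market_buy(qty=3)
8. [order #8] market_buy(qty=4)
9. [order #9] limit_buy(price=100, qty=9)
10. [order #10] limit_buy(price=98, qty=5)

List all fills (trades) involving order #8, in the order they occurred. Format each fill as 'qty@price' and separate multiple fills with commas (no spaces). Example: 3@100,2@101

After op 1 [order #1] market_sell(qty=5): fills=none; bids=[-] asks=[-]
After op 2 [order #2] limit_sell(price=95, qty=3): fills=none; bids=[-] asks=[#2:3@95]
After op 3 [order #3] limit_buy(price=98, qty=2): fills=#3x#2:2@95; bids=[-] asks=[#2:1@95]
After op 4 [order #4] market_sell(qty=6): fills=none; bids=[-] asks=[#2:1@95]
After op 5 [order #5] limit_sell(price=99, qty=7): fills=none; bids=[-] asks=[#2:1@95 #5:7@99]
After op 6 [order #6] limit_sell(price=97, qty=4): fills=none; bids=[-] asks=[#2:1@95 #6:4@97 #5:7@99]
After op 7 [order #7] market_buy(qty=3): fills=#7x#2:1@95 #7x#6:2@97; bids=[-] asks=[#6:2@97 #5:7@99]
After op 8 [order #8] market_buy(qty=4): fills=#8x#6:2@97 #8x#5:2@99; bids=[-] asks=[#5:5@99]
After op 9 [order #9] limit_buy(price=100, qty=9): fills=#9x#5:5@99; bids=[#9:4@100] asks=[-]
After op 10 [order #10] limit_buy(price=98, qty=5): fills=none; bids=[#9:4@100 #10:5@98] asks=[-]

Answer: 2@97,2@99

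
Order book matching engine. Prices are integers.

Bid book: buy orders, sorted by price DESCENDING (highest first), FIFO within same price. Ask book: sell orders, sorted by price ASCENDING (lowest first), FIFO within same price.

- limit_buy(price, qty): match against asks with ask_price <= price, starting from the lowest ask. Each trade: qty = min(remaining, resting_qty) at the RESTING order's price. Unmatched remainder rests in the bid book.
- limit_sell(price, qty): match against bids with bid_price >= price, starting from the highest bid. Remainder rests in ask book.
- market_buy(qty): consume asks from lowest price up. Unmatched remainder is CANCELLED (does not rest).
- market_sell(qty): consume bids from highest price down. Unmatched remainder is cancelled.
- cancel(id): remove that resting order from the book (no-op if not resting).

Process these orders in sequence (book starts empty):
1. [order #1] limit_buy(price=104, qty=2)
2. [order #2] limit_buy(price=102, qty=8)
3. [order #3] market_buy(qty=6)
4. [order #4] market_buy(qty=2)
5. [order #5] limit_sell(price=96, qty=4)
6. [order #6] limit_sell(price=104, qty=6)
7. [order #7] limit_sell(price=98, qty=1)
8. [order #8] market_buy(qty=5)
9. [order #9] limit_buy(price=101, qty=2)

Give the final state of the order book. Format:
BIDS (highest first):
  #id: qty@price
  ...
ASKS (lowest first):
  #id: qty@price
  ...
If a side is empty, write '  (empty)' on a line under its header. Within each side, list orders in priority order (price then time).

Answer: BIDS (highest first):
  #2: 5@102
  #9: 2@101
ASKS (lowest first):
  #6: 1@104

Derivation:
After op 1 [order #1] limit_buy(price=104, qty=2): fills=none; bids=[#1:2@104] asks=[-]
After op 2 [order #2] limit_buy(price=102, qty=8): fills=none; bids=[#1:2@104 #2:8@102] asks=[-]
After op 3 [order #3] market_buy(qty=6): fills=none; bids=[#1:2@104 #2:8@102] asks=[-]
After op 4 [order #4] market_buy(qty=2): fills=none; bids=[#1:2@104 #2:8@102] asks=[-]
After op 5 [order #5] limit_sell(price=96, qty=4): fills=#1x#5:2@104 #2x#5:2@102; bids=[#2:6@102] asks=[-]
After op 6 [order #6] limit_sell(price=104, qty=6): fills=none; bids=[#2:6@102] asks=[#6:6@104]
After op 7 [order #7] limit_sell(price=98, qty=1): fills=#2x#7:1@102; bids=[#2:5@102] asks=[#6:6@104]
After op 8 [order #8] market_buy(qty=5): fills=#8x#6:5@104; bids=[#2:5@102] asks=[#6:1@104]
After op 9 [order #9] limit_buy(price=101, qty=2): fills=none; bids=[#2:5@102 #9:2@101] asks=[#6:1@104]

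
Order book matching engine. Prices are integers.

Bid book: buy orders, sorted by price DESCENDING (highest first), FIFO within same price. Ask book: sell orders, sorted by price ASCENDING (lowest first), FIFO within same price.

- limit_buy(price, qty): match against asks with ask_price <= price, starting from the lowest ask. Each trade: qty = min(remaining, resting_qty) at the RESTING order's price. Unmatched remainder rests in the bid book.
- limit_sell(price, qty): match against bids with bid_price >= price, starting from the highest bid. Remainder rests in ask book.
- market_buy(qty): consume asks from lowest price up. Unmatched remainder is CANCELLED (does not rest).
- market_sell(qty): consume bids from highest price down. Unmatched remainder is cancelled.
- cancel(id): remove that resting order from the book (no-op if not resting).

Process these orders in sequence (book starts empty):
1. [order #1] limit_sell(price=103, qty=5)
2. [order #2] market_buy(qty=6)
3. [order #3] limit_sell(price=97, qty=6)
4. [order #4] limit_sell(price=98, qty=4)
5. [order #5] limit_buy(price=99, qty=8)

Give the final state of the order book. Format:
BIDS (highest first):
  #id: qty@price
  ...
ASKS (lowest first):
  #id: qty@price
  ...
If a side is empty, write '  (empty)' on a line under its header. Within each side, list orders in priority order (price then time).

Answer: BIDS (highest first):
  (empty)
ASKS (lowest first):
  #4: 2@98

Derivation:
After op 1 [order #1] limit_sell(price=103, qty=5): fills=none; bids=[-] asks=[#1:5@103]
After op 2 [order #2] market_buy(qty=6): fills=#2x#1:5@103; bids=[-] asks=[-]
After op 3 [order #3] limit_sell(price=97, qty=6): fills=none; bids=[-] asks=[#3:6@97]
After op 4 [order #4] limit_sell(price=98, qty=4): fills=none; bids=[-] asks=[#3:6@97 #4:4@98]
After op 5 [order #5] limit_buy(price=99, qty=8): fills=#5x#3:6@97 #5x#4:2@98; bids=[-] asks=[#4:2@98]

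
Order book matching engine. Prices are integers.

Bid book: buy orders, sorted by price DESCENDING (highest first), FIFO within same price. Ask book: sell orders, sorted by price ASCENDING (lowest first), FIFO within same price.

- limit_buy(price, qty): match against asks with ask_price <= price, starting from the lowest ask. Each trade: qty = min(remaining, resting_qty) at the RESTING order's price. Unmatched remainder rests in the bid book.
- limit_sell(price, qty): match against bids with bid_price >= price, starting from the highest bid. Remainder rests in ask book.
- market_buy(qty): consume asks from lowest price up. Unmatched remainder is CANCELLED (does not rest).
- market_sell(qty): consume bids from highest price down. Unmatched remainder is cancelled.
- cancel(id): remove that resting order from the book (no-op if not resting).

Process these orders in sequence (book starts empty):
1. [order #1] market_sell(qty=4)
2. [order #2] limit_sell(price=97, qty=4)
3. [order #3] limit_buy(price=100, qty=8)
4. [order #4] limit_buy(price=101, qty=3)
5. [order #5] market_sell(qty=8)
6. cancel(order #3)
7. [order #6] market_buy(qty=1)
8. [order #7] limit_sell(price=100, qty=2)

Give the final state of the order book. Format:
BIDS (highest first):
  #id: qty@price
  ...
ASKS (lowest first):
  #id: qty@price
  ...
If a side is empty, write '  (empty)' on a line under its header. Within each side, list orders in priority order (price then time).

Answer: BIDS (highest first):
  (empty)
ASKS (lowest first):
  #7: 2@100

Derivation:
After op 1 [order #1] market_sell(qty=4): fills=none; bids=[-] asks=[-]
After op 2 [order #2] limit_sell(price=97, qty=4): fills=none; bids=[-] asks=[#2:4@97]
After op 3 [order #3] limit_buy(price=100, qty=8): fills=#3x#2:4@97; bids=[#3:4@100] asks=[-]
After op 4 [order #4] limit_buy(price=101, qty=3): fills=none; bids=[#4:3@101 #3:4@100] asks=[-]
After op 5 [order #5] market_sell(qty=8): fills=#4x#5:3@101 #3x#5:4@100; bids=[-] asks=[-]
After op 6 cancel(order #3): fills=none; bids=[-] asks=[-]
After op 7 [order #6] market_buy(qty=1): fills=none; bids=[-] asks=[-]
After op 8 [order #7] limit_sell(price=100, qty=2): fills=none; bids=[-] asks=[#7:2@100]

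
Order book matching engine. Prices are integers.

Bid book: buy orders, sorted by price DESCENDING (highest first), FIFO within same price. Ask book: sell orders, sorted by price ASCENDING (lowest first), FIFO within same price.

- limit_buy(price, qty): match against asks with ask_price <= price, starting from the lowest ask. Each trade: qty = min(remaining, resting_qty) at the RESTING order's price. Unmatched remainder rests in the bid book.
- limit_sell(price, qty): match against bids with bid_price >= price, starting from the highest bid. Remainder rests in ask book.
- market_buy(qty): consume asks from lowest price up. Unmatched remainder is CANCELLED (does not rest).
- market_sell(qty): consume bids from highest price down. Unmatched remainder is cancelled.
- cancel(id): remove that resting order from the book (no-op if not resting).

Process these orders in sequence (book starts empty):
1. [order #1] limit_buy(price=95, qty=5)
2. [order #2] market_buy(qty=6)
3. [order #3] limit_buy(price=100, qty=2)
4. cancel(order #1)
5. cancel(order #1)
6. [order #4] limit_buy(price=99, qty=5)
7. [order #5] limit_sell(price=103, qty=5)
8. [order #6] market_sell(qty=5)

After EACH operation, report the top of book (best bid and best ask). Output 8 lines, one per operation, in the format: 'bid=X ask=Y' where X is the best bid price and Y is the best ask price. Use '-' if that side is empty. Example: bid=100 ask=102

After op 1 [order #1] limit_buy(price=95, qty=5): fills=none; bids=[#1:5@95] asks=[-]
After op 2 [order #2] market_buy(qty=6): fills=none; bids=[#1:5@95] asks=[-]
After op 3 [order #3] limit_buy(price=100, qty=2): fills=none; bids=[#3:2@100 #1:5@95] asks=[-]
After op 4 cancel(order #1): fills=none; bids=[#3:2@100] asks=[-]
After op 5 cancel(order #1): fills=none; bids=[#3:2@100] asks=[-]
After op 6 [order #4] limit_buy(price=99, qty=5): fills=none; bids=[#3:2@100 #4:5@99] asks=[-]
After op 7 [order #5] limit_sell(price=103, qty=5): fills=none; bids=[#3:2@100 #4:5@99] asks=[#5:5@103]
After op 8 [order #6] market_sell(qty=5): fills=#3x#6:2@100 #4x#6:3@99; bids=[#4:2@99] asks=[#5:5@103]

Answer: bid=95 ask=-
bid=95 ask=-
bid=100 ask=-
bid=100 ask=-
bid=100 ask=-
bid=100 ask=-
bid=100 ask=103
bid=99 ask=103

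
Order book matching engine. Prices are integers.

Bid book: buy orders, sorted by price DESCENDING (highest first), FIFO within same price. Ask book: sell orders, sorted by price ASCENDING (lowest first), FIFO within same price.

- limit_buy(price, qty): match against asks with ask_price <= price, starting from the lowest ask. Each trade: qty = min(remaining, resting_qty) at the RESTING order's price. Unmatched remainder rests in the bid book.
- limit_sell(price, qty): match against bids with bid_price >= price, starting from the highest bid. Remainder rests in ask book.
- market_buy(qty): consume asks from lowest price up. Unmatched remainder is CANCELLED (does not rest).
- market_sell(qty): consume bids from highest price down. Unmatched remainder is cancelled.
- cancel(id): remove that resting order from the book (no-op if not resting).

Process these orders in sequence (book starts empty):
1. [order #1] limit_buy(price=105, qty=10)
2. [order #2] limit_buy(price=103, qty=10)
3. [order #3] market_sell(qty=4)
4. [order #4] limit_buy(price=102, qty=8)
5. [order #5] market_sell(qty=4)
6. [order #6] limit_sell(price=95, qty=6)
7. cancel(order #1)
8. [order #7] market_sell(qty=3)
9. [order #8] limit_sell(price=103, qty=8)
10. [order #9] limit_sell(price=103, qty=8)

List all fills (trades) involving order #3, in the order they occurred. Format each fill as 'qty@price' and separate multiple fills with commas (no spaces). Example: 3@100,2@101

Answer: 4@105

Derivation:
After op 1 [order #1] limit_buy(price=105, qty=10): fills=none; bids=[#1:10@105] asks=[-]
After op 2 [order #2] limit_buy(price=103, qty=10): fills=none; bids=[#1:10@105 #2:10@103] asks=[-]
After op 3 [order #3] market_sell(qty=4): fills=#1x#3:4@105; bids=[#1:6@105 #2:10@103] asks=[-]
After op 4 [order #4] limit_buy(price=102, qty=8): fills=none; bids=[#1:6@105 #2:10@103 #4:8@102] asks=[-]
After op 5 [order #5] market_sell(qty=4): fills=#1x#5:4@105; bids=[#1:2@105 #2:10@103 #4:8@102] asks=[-]
After op 6 [order #6] limit_sell(price=95, qty=6): fills=#1x#6:2@105 #2x#6:4@103; bids=[#2:6@103 #4:8@102] asks=[-]
After op 7 cancel(order #1): fills=none; bids=[#2:6@103 #4:8@102] asks=[-]
After op 8 [order #7] market_sell(qty=3): fills=#2x#7:3@103; bids=[#2:3@103 #4:8@102] asks=[-]
After op 9 [order #8] limit_sell(price=103, qty=8): fills=#2x#8:3@103; bids=[#4:8@102] asks=[#8:5@103]
After op 10 [order #9] limit_sell(price=103, qty=8): fills=none; bids=[#4:8@102] asks=[#8:5@103 #9:8@103]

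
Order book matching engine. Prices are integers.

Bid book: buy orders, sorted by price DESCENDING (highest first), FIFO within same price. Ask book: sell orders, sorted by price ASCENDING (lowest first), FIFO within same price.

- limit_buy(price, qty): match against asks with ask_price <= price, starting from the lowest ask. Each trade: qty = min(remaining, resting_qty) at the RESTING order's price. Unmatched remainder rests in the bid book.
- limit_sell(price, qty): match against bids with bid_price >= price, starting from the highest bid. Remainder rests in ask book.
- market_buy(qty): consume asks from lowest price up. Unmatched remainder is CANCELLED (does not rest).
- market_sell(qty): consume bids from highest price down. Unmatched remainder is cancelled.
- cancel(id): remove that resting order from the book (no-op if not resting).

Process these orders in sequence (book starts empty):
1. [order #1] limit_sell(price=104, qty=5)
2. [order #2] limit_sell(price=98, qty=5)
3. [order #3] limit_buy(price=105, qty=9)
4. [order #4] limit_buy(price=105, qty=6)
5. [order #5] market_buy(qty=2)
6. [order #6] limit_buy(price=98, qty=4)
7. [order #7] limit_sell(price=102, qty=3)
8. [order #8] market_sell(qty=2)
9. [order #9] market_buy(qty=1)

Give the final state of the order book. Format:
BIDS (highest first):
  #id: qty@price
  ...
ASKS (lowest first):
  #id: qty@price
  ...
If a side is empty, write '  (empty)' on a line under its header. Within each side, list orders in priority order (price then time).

After op 1 [order #1] limit_sell(price=104, qty=5): fills=none; bids=[-] asks=[#1:5@104]
After op 2 [order #2] limit_sell(price=98, qty=5): fills=none; bids=[-] asks=[#2:5@98 #1:5@104]
After op 3 [order #3] limit_buy(price=105, qty=9): fills=#3x#2:5@98 #3x#1:4@104; bids=[-] asks=[#1:1@104]
After op 4 [order #4] limit_buy(price=105, qty=6): fills=#4x#1:1@104; bids=[#4:5@105] asks=[-]
After op 5 [order #5] market_buy(qty=2): fills=none; bids=[#4:5@105] asks=[-]
After op 6 [order #6] limit_buy(price=98, qty=4): fills=none; bids=[#4:5@105 #6:4@98] asks=[-]
After op 7 [order #7] limit_sell(price=102, qty=3): fills=#4x#7:3@105; bids=[#4:2@105 #6:4@98] asks=[-]
After op 8 [order #8] market_sell(qty=2): fills=#4x#8:2@105; bids=[#6:4@98] asks=[-]
After op 9 [order #9] market_buy(qty=1): fills=none; bids=[#6:4@98] asks=[-]

Answer: BIDS (highest first):
  #6: 4@98
ASKS (lowest first):
  (empty)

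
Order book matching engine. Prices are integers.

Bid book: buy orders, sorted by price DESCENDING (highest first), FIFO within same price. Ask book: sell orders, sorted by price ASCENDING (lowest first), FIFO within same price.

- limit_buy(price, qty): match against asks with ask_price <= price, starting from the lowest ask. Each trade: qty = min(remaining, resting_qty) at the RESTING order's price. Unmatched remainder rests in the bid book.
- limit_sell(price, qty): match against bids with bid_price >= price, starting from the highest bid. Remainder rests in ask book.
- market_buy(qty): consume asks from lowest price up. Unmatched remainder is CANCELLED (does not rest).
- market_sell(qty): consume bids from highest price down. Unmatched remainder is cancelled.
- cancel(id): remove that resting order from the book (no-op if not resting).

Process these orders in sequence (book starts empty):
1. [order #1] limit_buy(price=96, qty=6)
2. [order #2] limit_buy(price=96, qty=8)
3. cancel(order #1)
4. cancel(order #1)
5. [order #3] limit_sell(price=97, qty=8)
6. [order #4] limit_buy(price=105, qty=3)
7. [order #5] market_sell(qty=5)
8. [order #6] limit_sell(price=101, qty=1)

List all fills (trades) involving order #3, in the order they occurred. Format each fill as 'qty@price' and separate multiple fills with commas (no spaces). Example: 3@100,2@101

Answer: 3@97

Derivation:
After op 1 [order #1] limit_buy(price=96, qty=6): fills=none; bids=[#1:6@96] asks=[-]
After op 2 [order #2] limit_buy(price=96, qty=8): fills=none; bids=[#1:6@96 #2:8@96] asks=[-]
After op 3 cancel(order #1): fills=none; bids=[#2:8@96] asks=[-]
After op 4 cancel(order #1): fills=none; bids=[#2:8@96] asks=[-]
After op 5 [order #3] limit_sell(price=97, qty=8): fills=none; bids=[#2:8@96] asks=[#3:8@97]
After op 6 [order #4] limit_buy(price=105, qty=3): fills=#4x#3:3@97; bids=[#2:8@96] asks=[#3:5@97]
After op 7 [order #5] market_sell(qty=5): fills=#2x#5:5@96; bids=[#2:3@96] asks=[#3:5@97]
After op 8 [order #6] limit_sell(price=101, qty=1): fills=none; bids=[#2:3@96] asks=[#3:5@97 #6:1@101]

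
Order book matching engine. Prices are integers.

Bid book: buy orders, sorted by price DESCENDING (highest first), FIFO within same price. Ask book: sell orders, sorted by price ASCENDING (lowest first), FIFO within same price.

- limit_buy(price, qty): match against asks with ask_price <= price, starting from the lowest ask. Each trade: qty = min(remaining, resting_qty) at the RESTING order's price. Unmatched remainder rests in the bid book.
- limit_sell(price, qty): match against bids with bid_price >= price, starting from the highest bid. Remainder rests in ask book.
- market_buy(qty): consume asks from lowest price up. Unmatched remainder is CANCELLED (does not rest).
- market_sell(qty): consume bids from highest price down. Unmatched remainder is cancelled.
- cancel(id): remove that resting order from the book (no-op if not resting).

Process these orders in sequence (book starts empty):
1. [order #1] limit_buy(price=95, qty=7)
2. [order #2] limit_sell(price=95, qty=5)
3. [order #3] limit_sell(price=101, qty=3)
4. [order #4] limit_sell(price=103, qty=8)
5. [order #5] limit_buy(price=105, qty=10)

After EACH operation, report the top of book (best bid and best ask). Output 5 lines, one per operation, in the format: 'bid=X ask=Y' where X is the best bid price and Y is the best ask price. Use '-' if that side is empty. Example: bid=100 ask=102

After op 1 [order #1] limit_buy(price=95, qty=7): fills=none; bids=[#1:7@95] asks=[-]
After op 2 [order #2] limit_sell(price=95, qty=5): fills=#1x#2:5@95; bids=[#1:2@95] asks=[-]
After op 3 [order #3] limit_sell(price=101, qty=3): fills=none; bids=[#1:2@95] asks=[#3:3@101]
After op 4 [order #4] limit_sell(price=103, qty=8): fills=none; bids=[#1:2@95] asks=[#3:3@101 #4:8@103]
After op 5 [order #5] limit_buy(price=105, qty=10): fills=#5x#3:3@101 #5x#4:7@103; bids=[#1:2@95] asks=[#4:1@103]

Answer: bid=95 ask=-
bid=95 ask=-
bid=95 ask=101
bid=95 ask=101
bid=95 ask=103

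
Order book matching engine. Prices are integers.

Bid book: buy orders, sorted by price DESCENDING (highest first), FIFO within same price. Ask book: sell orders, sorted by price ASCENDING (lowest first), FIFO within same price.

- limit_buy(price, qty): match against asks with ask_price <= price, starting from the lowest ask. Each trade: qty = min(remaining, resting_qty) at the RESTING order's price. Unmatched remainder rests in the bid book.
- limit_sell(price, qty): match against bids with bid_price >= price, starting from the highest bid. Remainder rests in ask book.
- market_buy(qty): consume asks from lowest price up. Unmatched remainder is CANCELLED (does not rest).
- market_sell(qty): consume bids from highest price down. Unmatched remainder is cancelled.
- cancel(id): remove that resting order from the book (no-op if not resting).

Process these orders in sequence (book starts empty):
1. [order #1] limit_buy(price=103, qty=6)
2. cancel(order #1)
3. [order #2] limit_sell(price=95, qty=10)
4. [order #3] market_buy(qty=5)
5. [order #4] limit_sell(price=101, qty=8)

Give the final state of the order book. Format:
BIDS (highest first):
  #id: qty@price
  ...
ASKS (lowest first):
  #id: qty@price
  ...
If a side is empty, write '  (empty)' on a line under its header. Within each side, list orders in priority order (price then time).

After op 1 [order #1] limit_buy(price=103, qty=6): fills=none; bids=[#1:6@103] asks=[-]
After op 2 cancel(order #1): fills=none; bids=[-] asks=[-]
After op 3 [order #2] limit_sell(price=95, qty=10): fills=none; bids=[-] asks=[#2:10@95]
After op 4 [order #3] market_buy(qty=5): fills=#3x#2:5@95; bids=[-] asks=[#2:5@95]
After op 5 [order #4] limit_sell(price=101, qty=8): fills=none; bids=[-] asks=[#2:5@95 #4:8@101]

Answer: BIDS (highest first):
  (empty)
ASKS (lowest first):
  #2: 5@95
  #4: 8@101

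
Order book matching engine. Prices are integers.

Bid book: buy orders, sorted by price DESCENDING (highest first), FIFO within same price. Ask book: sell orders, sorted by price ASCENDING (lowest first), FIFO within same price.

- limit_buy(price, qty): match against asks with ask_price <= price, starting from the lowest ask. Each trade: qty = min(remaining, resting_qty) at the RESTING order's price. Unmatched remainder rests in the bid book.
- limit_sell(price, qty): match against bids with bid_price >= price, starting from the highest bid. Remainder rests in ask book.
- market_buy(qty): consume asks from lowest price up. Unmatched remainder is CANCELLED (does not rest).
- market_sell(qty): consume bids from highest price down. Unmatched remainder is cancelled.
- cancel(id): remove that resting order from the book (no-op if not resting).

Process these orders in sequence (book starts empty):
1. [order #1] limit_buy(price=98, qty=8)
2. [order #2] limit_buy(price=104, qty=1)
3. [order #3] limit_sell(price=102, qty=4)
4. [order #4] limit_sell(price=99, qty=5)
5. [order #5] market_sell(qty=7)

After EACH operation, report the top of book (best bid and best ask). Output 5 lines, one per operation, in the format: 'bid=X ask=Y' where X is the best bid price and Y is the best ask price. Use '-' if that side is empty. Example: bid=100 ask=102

Answer: bid=98 ask=-
bid=104 ask=-
bid=98 ask=102
bid=98 ask=99
bid=98 ask=99

Derivation:
After op 1 [order #1] limit_buy(price=98, qty=8): fills=none; bids=[#1:8@98] asks=[-]
After op 2 [order #2] limit_buy(price=104, qty=1): fills=none; bids=[#2:1@104 #1:8@98] asks=[-]
After op 3 [order #3] limit_sell(price=102, qty=4): fills=#2x#3:1@104; bids=[#1:8@98] asks=[#3:3@102]
After op 4 [order #4] limit_sell(price=99, qty=5): fills=none; bids=[#1:8@98] asks=[#4:5@99 #3:3@102]
After op 5 [order #5] market_sell(qty=7): fills=#1x#5:7@98; bids=[#1:1@98] asks=[#4:5@99 #3:3@102]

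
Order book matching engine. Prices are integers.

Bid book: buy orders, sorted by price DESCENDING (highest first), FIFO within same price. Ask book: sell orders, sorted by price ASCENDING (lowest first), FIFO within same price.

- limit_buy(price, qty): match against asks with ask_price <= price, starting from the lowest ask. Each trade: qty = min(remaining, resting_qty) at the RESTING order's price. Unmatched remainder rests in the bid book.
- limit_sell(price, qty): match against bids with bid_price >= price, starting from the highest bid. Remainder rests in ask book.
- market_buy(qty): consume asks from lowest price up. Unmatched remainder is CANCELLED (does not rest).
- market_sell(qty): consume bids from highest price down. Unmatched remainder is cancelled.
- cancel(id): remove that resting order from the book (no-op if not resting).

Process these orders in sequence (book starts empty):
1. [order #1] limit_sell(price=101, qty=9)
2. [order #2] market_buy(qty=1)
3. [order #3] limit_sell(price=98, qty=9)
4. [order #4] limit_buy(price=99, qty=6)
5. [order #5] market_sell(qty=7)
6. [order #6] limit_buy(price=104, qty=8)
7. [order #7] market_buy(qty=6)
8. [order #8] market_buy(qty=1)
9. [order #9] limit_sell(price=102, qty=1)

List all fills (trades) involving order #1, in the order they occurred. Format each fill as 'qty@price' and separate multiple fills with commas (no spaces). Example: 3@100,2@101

After op 1 [order #1] limit_sell(price=101, qty=9): fills=none; bids=[-] asks=[#1:9@101]
After op 2 [order #2] market_buy(qty=1): fills=#2x#1:1@101; bids=[-] asks=[#1:8@101]
After op 3 [order #3] limit_sell(price=98, qty=9): fills=none; bids=[-] asks=[#3:9@98 #1:8@101]
After op 4 [order #4] limit_buy(price=99, qty=6): fills=#4x#3:6@98; bids=[-] asks=[#3:3@98 #1:8@101]
After op 5 [order #5] market_sell(qty=7): fills=none; bids=[-] asks=[#3:3@98 #1:8@101]
After op 6 [order #6] limit_buy(price=104, qty=8): fills=#6x#3:3@98 #6x#1:5@101; bids=[-] asks=[#1:3@101]
After op 7 [order #7] market_buy(qty=6): fills=#7x#1:3@101; bids=[-] asks=[-]
After op 8 [order #8] market_buy(qty=1): fills=none; bids=[-] asks=[-]
After op 9 [order #9] limit_sell(price=102, qty=1): fills=none; bids=[-] asks=[#9:1@102]

Answer: 1@101,5@101,3@101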